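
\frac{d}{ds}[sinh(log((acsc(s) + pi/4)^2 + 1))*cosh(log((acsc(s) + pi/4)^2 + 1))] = -8*(4*acsc(s) + pi)*cosh(2*log(acsc(s)^2 + pi*acsc(s)/2 + pi^2/16 + 1))/(16*s^2*sqrt(1 - 1/s^2)*acsc(s)^2 + 8*pi*s^2*sqrt(1 - 1/s^2)*acsc(s) + pi^2*s^2*sqrt(1 - 1/s^2) + 16*s^2*sqrt(1 - 1/s^2))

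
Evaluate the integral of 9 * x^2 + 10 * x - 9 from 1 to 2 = 27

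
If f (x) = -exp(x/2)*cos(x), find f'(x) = (sin(x) - cos(x)/2)*exp(x/2)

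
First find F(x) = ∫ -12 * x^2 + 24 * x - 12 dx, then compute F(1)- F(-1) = -32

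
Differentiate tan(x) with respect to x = cos(x)^(-2)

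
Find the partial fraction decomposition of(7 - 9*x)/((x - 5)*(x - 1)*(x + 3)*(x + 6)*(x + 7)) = 35/(192*(x + 7)) - 61/(231*(x + 6)) + 17/(192*(x + 3)) + 1/(448*(x - 1)) - 19/(2112*(x - 5))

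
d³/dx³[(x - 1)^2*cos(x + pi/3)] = x^2*sin(x + pi/3) - 2*x*sin(x + pi/3) - 6*x*cos(x + pi/3) - 5*sin(x + pi/3) + 6*cos(x + pi/3)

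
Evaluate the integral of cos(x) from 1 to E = -sin(1) + sin(E)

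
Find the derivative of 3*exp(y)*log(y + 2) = (3*y*exp(y)*log(y + 2) + 6*exp(y)*log(y + 2) + 3*exp(y))/(y + 2)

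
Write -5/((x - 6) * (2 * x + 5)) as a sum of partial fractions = 10/(17*(2*x + 5)) - 5/(17*(x - 6))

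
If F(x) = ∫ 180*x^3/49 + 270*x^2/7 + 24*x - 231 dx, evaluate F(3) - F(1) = 2046/49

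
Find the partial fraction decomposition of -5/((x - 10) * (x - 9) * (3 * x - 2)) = -9/(140*(3*x - 2)) + 1/(5*(x - 9)) - 5/(28*(x - 10))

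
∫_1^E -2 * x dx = 1 - exp(2)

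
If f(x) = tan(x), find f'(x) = cos(x)^(-2)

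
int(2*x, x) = x^2 + C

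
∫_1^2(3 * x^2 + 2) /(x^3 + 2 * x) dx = -log(3) + log(12)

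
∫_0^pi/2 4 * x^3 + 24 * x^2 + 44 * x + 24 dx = -2*(pi/2 + 2)^2 - 8 + (pi/2 + 2)^4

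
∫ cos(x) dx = sin(x) + C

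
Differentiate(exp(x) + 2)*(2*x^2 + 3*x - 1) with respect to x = 2*x^2*exp(x) + 7*x*exp(x) + 8*x + 2*exp(x) + 6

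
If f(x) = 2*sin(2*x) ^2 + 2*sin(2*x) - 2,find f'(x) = 4*sin(4*x) + 4*cos(2*x)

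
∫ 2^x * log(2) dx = 2^x + C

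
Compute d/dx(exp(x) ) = exp(x)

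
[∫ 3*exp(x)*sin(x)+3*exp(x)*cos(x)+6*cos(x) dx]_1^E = (-3*E - 6)*sin(1) + (6 + 3*exp(E))*sin(E)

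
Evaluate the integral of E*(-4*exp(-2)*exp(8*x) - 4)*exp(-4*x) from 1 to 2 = -exp(7) - exp(-3) + exp(-7) + exp(3)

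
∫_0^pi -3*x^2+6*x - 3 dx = -(-1 + pi)^3 - 1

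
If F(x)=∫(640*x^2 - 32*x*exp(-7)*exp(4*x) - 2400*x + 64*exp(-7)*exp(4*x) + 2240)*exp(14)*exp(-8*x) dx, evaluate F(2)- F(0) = -5*exp(-2) + 2*exp(-1) + 14*exp(7) + 245*exp(14)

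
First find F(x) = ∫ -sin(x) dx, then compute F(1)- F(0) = -1 + cos(1)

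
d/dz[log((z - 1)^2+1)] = (2*z - 2)/(z^2 - 2*z + 2)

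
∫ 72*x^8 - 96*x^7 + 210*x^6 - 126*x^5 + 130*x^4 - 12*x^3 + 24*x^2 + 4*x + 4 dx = 8*x^9 - 12*x^8 + 30*x^7 - 21*x^6 + 26*x^5 - 3*x^4 + 8*x^3 + 2*x^2 + 4*x + C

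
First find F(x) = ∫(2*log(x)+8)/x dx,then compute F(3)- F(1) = -16 + (log(3) + 4)^2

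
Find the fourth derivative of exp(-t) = exp(-t)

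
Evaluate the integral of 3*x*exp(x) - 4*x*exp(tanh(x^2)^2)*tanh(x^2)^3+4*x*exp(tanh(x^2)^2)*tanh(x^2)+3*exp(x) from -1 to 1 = 3*exp(-1) + 3*E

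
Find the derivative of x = 1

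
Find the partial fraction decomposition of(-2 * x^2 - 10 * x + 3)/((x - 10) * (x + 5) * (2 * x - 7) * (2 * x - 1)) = -5/(627*(2*x - 1)) + 113/(663*(2*x - 7)) - 1/(935*(x + 5)) - 99/(1235*(x - 10))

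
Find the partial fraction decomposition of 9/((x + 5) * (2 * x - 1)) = 18/(11*(2*x - 1)) - 9/(11*(x + 5))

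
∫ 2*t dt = t^2 + C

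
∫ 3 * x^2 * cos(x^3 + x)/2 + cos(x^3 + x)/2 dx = sin(x^3 + x)/2 + C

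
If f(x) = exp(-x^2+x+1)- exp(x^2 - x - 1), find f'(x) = (-2*x*exp(-2*x^2 + 2*x + 2) - 2*x + exp(-2*x^2 + 2*x + 2) + 1)*exp(x^2 - x - 1)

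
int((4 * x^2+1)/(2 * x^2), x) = 2*x - 1/(2*x) + C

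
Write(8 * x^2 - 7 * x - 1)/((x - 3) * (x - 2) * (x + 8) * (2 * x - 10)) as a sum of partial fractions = -567/(2860*(x + 8)) + 17/(60*(x - 2)) - 25/(22*(x - 3)) + 41/(39*(x - 5))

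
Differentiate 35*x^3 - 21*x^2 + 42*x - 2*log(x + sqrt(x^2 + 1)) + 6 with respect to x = (105*x^4 + 105*x^3*sqrt(x^2 + 1) - 42*x^3 - 42*x^2*sqrt(x^2 + 1) + 147*x^2 + 42*x*sqrt(x^2 + 1) - 44*x - 2*sqrt(x^2 + 1) + 42)/(x^2 + x*sqrt(x^2 + 1) + 1)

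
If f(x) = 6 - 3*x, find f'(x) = -3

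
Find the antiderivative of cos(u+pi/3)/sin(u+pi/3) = log(sin(u + pi/3)) + C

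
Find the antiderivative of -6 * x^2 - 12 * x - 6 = -2*x^3 - 6*x^2 - 6*x + C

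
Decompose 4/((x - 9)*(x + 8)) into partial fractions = -4/(17*(x + 8)) + 4/(17*(x - 9))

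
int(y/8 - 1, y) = y^2/16 - y + C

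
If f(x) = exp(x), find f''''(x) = exp(x)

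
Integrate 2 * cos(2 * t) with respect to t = sin(2*t) + C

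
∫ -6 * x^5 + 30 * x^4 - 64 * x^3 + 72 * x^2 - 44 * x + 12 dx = -x^6 + 6*x^5 - 16*x^4 + 24*x^3 - 22*x^2 + 12*x + C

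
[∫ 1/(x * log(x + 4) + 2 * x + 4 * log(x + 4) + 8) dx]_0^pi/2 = -log(log(4) + 2) + log(log(pi/2 + 4) + 2)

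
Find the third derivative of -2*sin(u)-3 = 2*cos(u)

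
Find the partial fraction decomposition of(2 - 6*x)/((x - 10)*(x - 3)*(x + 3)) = 10/(39*(x + 3)) + 8/(21*(x - 3)) - 58/(91*(x - 10))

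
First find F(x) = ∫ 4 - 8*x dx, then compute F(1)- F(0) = 0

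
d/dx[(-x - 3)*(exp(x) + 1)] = -x*exp(x) - 4*exp(x) - 1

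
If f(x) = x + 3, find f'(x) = 1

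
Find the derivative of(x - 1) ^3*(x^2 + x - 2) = 5*x^4 - 8*x^3 - 6*x^2 + 16*x - 7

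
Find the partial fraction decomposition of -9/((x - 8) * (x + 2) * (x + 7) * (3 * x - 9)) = 1/(250*(x + 7)) - 3/(250*(x + 2)) + 3/(250*(x - 3)) - 1/(250*(x - 8))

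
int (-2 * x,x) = -x^2 + C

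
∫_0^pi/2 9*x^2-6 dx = -3*pi + 3*pi^3/8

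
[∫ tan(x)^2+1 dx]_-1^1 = 2*tan(1)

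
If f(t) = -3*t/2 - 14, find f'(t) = -3/2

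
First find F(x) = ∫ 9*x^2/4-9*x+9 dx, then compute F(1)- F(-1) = 39/2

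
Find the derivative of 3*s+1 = 3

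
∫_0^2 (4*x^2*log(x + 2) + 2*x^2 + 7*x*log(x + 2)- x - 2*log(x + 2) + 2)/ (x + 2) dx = 14*log(2)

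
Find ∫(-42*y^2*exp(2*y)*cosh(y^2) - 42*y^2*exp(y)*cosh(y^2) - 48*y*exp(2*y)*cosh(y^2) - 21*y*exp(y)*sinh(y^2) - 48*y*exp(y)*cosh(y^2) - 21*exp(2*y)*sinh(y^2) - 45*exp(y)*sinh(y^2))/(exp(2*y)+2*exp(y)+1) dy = -3*(7*y + 8)*exp(y)*sinh(y^2)/(exp(y) + 1) + C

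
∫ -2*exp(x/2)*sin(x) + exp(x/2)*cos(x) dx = 2*exp(x/2)*cos(x) + C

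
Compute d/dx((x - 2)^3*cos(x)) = (x - 2)^2*(-x*sin(x) + 2*sin(x) + 3*cos(x))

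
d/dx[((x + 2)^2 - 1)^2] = 4*x^3 + 24*x^2 + 44*x + 24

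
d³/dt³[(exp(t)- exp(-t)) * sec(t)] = 2*(exp(2*t)*sin(t)/cos(t) + 3*exp(2*t)*sin(t)/cos(t)^3 - exp(2*t) + 3*exp(2*t)/cos(t)^2 - sin(t)/cos(t) - 3*sin(t)/cos(t)^3 - 1 + 3/cos(t)^2)*exp(-t)/cos(t)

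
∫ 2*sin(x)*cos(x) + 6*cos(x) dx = (sin(x) + 3)^2 + C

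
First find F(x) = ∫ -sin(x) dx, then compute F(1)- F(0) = -1 + cos(1)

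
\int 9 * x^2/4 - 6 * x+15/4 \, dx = 3*x^3/4 - 3*x^2 + 15*x/4 + C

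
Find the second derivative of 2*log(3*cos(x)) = -2/cos(x)^2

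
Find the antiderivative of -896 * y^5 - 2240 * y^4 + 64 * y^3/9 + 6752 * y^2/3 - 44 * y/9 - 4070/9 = -448*y^6/3 - 448*y^5 + 16*y^4/9 + 6752*y^3/9 - 22*y^2/9 - 4070*y/9 + C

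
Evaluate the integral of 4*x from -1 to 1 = 0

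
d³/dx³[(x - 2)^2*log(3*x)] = (2*x^2 + 4*x + 8)/x^3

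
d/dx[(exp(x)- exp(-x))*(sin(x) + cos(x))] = 2*(exp(2*x)*cos(x) + sin(x))*exp(-x)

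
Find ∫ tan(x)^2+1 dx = tan(x) + C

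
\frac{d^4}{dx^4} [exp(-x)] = exp(-x)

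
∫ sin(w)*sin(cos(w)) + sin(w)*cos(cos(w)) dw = sqrt(2)*cos(cos(w) + pi/4) + C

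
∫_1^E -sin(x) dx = cos(E) - cos(1)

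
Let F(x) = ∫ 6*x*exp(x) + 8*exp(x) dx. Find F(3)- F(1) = -8*E + 20*exp(3)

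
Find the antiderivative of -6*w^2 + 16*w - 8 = -2*w^3 + 8*w^2 - 8*w + C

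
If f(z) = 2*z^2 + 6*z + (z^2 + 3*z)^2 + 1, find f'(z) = 4*z^3 + 18*z^2 + 22*z + 6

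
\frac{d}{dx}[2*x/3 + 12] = 2/3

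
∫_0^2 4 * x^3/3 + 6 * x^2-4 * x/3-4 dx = 32/3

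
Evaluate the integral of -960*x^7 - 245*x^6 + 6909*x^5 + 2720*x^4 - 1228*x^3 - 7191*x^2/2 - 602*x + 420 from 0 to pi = (-3*pi^2 + 7 + 7*pi)*(-2*pi^3 - 5*pi^2 + 3*pi)*(-20*pi^3 - 5*pi^2/2 - pi + 20)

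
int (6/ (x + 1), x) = 6*log(x + 1) + C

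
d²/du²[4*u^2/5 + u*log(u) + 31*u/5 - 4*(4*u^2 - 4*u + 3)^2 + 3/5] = (-3840*u^3 + 3840*u^2 - 1592*u + 5)/(5*u)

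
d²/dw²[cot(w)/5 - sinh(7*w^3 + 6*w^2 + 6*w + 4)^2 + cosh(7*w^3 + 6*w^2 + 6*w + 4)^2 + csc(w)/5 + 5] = (-1 + 2*cos(w)/sin(w)^2 + 2/sin(w)^2)/(5*sin(w))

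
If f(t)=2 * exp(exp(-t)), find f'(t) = -2*exp(-t + exp(-t))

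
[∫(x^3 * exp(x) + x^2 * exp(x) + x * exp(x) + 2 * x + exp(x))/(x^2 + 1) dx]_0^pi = log(1 + pi^2) + pi*exp(pi)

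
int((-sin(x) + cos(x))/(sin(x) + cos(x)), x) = log(3*sin(x) + 3*cos(x)) + C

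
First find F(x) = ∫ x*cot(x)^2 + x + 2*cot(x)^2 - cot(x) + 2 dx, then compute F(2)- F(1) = -4*cot(2) + 3*cot(1)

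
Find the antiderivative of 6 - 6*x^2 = -2*x^3 + 6*x + C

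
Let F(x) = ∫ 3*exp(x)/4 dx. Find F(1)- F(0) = -3/4 + 3*E/4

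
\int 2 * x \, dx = x^2 + C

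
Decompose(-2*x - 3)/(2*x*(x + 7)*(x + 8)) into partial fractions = 13/(16*(x + 8)) - 11/(14*(x + 7)) - 3/(112*x)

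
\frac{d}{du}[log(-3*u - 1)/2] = 3/(6*u + 2)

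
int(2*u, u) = u^2 + C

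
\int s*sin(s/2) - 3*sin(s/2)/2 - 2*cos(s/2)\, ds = (3 - 2*s)*cos(s/2) + C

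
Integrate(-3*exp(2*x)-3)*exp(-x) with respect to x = -6*sinh(x) + C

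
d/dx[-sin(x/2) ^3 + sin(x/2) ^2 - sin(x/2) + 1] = sin(x)/2 - 7*cos(x/2)/8 + 3*cos(3*x/2)/8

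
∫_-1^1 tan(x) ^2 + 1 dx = 2*tan(1)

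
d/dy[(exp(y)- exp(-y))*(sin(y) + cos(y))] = 2*(exp(2*y)*cos(y) + sin(y))*exp(-y)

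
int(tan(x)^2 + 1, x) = tan(x) + C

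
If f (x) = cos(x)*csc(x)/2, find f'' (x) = cos(x)/sin(x)^3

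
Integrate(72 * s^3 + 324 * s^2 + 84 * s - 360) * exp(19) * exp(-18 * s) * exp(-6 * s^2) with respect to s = (-6*s^2 - 18*s + 19)*exp(-6*s^2 - 18*s + 19) + C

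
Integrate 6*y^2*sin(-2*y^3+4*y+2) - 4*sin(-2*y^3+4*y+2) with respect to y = cos(-2*y^3 + 4*y + 2) + C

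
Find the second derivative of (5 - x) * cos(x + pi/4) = x*cos(x + pi/4) + 2*sin(x + pi/4) - 5*cos(x + pi/4)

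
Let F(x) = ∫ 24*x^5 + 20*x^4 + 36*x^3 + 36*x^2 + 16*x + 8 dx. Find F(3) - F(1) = 4992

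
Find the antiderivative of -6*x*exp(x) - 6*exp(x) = -6*x*exp(x) + C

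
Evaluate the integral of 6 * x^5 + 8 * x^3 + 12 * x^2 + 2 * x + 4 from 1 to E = -16 + (2 + E + exp(3))^2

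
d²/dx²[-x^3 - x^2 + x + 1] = -6*x - 2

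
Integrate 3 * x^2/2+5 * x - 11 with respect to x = x^3/2 + 5*x^2/2 - 11*x + C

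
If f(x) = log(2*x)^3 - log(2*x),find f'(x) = (3*log(x)^2 + 6*log(2)*log(x) - 1 + 3*log(2)^2)/x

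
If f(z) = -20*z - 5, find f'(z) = -20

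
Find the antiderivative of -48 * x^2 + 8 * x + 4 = -16*x^3 + 4*x^2 + 4*x + C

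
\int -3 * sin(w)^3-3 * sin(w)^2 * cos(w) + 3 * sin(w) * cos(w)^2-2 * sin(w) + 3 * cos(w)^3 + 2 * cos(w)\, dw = sqrt(2)*(sin(2*w) + 3)*sin(w + pi/4) + C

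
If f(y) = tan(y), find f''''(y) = 24*tan(y)^5 + 40*tan(y)^3 + 16*tan(y)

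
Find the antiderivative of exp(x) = exp(x) + C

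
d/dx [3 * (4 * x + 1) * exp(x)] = 12*x*exp(x) + 15*exp(x)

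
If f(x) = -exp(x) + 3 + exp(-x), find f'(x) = (-exp(2*x) - 1)*exp(-x)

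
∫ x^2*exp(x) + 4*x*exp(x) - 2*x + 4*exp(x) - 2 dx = ((x + 1)^2 + 1)*(exp(x) - 1) + C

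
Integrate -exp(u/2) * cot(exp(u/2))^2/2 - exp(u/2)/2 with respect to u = cot(exp(u/2)) + C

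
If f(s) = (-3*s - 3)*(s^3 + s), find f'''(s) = -72*s - 18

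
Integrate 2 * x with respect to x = x^2 + C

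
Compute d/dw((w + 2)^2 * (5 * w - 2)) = 15*w^2 + 36*w + 12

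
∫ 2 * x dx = x^2 + C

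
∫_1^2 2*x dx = 3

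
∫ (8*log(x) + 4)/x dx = (2*log(x) + 1)^2 + C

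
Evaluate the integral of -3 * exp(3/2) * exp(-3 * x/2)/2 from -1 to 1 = 1 - exp(3)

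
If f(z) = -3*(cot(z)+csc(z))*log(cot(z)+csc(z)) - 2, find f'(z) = 3*(log(1/tan(z) + 1/sin(z))*cos(z) + log(1/tan(z) + 1/sin(z)) + cos(z) + 1)/sin(z)^2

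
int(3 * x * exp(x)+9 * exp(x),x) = 3*(x + 2)*exp(x) + C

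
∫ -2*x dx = -x^2 + C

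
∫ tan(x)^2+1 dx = tan(x) + C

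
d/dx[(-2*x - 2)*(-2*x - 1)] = 8*x + 6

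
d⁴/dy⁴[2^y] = 2^y*log(2)^4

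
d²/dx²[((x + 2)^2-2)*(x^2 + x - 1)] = 12*x^2 + 30*x + 10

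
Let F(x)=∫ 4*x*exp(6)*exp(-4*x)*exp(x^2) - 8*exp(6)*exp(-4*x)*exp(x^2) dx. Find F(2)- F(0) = -2*exp(6) + 2*exp(2)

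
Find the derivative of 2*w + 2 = 2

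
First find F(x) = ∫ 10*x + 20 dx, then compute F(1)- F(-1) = 40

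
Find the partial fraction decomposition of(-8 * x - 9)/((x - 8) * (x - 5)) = 49/(3*(x - 5)) - 73/(3*(x - 8))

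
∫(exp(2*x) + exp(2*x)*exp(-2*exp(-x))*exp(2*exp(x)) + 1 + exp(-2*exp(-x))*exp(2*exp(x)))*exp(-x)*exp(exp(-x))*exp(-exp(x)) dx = 2*sinh(2*sinh(x)) + C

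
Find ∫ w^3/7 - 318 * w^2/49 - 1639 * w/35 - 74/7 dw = w^4/28 - 106*w^3/49 - 1639*w^2/70 - 74*w/7 + C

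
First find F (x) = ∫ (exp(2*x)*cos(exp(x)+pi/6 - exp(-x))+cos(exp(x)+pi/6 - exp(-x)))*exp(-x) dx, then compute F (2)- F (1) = -sin(-exp(-1) + pi/6 + E) + sin(-exp(-2) + pi/6 + exp(2))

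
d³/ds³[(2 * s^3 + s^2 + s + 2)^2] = 480*s^3 + 240*s^2 + 120*s + 60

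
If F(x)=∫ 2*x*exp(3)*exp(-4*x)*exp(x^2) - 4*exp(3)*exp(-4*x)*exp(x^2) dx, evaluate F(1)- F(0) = 1 - exp(3)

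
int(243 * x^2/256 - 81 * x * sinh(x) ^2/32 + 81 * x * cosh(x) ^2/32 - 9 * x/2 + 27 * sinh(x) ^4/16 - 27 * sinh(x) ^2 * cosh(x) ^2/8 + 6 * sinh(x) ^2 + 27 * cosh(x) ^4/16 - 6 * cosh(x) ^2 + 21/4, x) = 81*x^3/256 - 63*x^2/64 + 15*x/16 + C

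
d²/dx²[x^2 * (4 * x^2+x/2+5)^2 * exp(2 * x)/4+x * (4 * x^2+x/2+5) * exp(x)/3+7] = 16*x^6*exp(2*x) + 100*x^5*exp(2*x) + 721*x^4*exp(2*x)/4 + 186*x^3*exp(2*x) + 4*x^3*exp(x)/3 + 643*x^2*exp(2*x)/4 + 49*x^2*exp(x)/6 + 115*x*exp(2*x)/2 + 31*x*exp(x)/3 + 25*exp(2*x)/2 + 11*exp(x)/3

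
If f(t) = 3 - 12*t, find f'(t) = -12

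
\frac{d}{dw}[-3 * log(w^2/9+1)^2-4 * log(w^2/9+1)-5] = (-12*w*log(w^2/9 + 1) - 8*w)/(w^2 + 9)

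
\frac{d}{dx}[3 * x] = 3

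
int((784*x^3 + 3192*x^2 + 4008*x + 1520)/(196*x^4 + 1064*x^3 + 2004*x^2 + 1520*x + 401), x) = log(4*(x + 2)^2*(7*x + 5)^2 + 1) + C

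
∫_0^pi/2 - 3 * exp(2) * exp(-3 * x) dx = -exp(2) + exp(2 - 3*pi/2)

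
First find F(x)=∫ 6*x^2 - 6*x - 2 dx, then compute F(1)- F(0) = -3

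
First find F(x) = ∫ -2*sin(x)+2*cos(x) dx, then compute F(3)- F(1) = 2*cos(3) - 2*sin(1) - 2*cos(1) + 2*sin(3)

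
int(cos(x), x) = sin(x) + C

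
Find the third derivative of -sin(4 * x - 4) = 64*cos(4*x - 4)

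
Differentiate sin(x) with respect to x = cos(x)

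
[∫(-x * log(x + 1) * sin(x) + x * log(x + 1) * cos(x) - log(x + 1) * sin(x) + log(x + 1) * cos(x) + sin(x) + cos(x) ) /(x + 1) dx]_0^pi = -log(1 + pi)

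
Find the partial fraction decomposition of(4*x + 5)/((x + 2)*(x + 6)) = 19/(4*(x + 6)) - 3/(4*(x + 2))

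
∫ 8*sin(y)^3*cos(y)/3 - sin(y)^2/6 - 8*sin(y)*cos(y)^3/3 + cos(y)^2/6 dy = sin(2*y)/12 + cos(4*y)/6 + C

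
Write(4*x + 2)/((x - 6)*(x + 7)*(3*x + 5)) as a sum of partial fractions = 21/(184*(3*x + 5)) - 1/(8*(x + 7)) + 2/(23*(x - 6))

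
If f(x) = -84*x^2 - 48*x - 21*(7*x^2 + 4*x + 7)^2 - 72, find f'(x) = -4116*x^3 - 3528*x^2 - 4956*x - 1224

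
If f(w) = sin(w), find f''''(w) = sin(w)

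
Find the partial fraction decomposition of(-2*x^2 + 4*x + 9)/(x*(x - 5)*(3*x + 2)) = 49/(34*(3*x + 2)) - 21/(85*(x - 5)) - 9/(10*x)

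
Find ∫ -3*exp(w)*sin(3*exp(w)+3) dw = cos(3*exp(w) + 3) + C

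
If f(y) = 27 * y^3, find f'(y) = 81*y^2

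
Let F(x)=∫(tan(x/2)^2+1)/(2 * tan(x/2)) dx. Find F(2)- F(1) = log(tan(1)) - log(tan(1/2))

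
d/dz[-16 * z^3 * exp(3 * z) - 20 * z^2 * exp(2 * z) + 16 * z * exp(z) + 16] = -48*z^3*exp(3*z) - 48*z^2*exp(3*z) - 40*z^2*exp(2*z) - 40*z*exp(2*z) + 16*z*exp(z) + 16*exp(z)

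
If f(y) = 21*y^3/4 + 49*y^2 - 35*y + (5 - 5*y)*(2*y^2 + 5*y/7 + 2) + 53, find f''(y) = 776/7 - 57*y/2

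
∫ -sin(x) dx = cos(x) + C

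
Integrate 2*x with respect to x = x^2 + C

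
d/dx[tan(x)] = cos(x)^(-2)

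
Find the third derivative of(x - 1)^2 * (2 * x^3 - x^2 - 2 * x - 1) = 120*x^2 - 120*x + 12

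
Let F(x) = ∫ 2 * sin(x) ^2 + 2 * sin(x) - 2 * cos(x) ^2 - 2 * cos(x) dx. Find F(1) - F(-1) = -4*sin(1) - 2*sin(2)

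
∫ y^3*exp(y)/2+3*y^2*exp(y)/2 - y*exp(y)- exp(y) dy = y*(y^2 - 2)*exp(y)/2 + C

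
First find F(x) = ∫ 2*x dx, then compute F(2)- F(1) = 3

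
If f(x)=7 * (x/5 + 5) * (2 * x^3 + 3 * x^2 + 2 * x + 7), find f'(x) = 56*x^3/5 + 1113*x^2/5 + 1078*x/5 + 399/5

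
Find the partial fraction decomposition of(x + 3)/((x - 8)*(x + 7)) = 4/(15*(x + 7)) + 11/(15*(x - 8))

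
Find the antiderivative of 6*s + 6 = 3*s^2 + 6*s + C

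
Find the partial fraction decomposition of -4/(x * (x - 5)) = -4/(5*(x - 5)) + 4/(5*x)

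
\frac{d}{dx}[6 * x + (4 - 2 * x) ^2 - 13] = 8*x - 10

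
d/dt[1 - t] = -1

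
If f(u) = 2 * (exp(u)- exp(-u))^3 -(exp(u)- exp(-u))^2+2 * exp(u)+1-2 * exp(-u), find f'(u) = (6*exp(6*u) - 2*exp(5*u) - 4*exp(4*u) - 4*exp(2*u) + 2*exp(u) + 6)*exp(-3*u)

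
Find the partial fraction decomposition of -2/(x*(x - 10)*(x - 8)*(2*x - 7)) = -16/(819*(2*x - 7)) + 1/(72*(x - 8)) - 1/(130*(x - 10)) + 1/(280*x)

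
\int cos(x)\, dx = sin(x) + C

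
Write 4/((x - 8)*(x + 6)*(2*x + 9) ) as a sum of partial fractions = -16/(75*(2*x + 9)) + 2/(21*(x + 6)) + 2/(175*(x - 8))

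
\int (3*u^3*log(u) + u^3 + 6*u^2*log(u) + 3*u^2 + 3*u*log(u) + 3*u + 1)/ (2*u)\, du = (u + 1)^3*log(u)/2 + C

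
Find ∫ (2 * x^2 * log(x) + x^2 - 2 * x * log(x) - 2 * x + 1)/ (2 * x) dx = (x - 1)^2*log(x)/2 + C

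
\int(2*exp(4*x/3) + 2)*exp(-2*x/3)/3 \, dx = 2*sinh(2*x/3) + C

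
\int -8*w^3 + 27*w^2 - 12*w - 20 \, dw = -2*w^4 + 9*w^3 - 6*w^2 - 20*w + C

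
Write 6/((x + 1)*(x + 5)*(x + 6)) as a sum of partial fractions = 6/(5*(x + 6)) - 3/(2*(x + 5)) + 3/(10*(x + 1))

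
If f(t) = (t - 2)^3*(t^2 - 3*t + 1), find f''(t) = 20*t^3 - 108*t^2 + 186*t - 100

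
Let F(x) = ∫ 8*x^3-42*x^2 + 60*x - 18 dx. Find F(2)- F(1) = 4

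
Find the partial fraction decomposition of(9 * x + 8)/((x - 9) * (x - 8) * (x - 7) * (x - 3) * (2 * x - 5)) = 488/(1287*(2*x - 5)) - 7/(24*(x - 3)) + 71/(72*(x - 7)) - 16/(11*(x - 8)) + 89/(156*(x - 9))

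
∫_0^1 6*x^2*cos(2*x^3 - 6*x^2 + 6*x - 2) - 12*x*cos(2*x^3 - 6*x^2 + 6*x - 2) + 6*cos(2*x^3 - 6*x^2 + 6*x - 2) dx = sin(2)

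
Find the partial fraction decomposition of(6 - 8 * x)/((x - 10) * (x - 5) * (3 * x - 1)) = 15/(203*(3*x - 1)) + 17/(35*(x - 5)) - 74/(145*(x - 10))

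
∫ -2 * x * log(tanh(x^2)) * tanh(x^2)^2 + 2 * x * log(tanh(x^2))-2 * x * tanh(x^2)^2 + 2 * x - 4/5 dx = -4*x/5 + log(tanh(x^2))*tanh(x^2) + C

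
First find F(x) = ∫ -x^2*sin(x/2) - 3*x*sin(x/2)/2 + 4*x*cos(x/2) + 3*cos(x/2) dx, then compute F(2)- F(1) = -5*cos(1/2) + 14*cos(1)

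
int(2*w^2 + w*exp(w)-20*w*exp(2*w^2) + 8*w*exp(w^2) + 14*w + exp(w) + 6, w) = 2*w^3/3 + 7*w^2 + w*exp(w) + 6*w - 5*exp(2*w^2) + 4*exp(w^2) + C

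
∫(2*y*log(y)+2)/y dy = 2*(y + 1)*(log(y) - 1) + C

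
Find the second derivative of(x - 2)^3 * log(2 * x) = (6*x^3*log(x) + 6*x^3*log(2) + 5*x^3 - 12*x^2*log(x) - 18*x^2 - 12*x^2*log(2) + 12*x + 8)/x^2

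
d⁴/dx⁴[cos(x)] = cos(x)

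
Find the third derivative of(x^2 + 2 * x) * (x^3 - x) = 60*x^2 + 48*x - 6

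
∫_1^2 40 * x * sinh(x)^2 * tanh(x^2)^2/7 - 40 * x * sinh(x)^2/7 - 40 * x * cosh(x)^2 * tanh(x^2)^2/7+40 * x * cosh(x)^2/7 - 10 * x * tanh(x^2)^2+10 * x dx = -55*tanh(1)/7 + 55*tanh(4)/7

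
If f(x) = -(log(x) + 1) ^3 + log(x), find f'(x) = (-3*log(x)^2 - 6*log(x) - 2)/x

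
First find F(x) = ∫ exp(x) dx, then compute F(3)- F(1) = -E + exp(3)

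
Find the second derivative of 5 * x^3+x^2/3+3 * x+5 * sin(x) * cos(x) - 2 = 30*x - 10*sin(2*x) + 2/3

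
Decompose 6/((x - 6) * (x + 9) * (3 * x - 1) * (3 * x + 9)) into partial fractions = -27/(2380*(3*x - 1)) - 1/(1260*(x + 9)) + 1/(270*(x + 3)) + 2/(2295*(x - 6))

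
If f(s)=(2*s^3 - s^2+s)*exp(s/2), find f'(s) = s^3*exp(s/2) + 11*s^2*exp(s/2)/2 - 3*s*exp(s/2)/2 + exp(s/2)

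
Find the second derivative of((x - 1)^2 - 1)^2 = 12*x^2 - 24*x + 8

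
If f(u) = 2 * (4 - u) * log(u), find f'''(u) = (2*u + 16)/u^3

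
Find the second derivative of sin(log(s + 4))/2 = -sqrt(2)*sin(log(s + 4) + pi/4)/(2*s^2 + 16*s + 32)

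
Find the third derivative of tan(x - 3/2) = 6*tan(x - 3/2)^4 + 8*tan(x - 3/2)^2 + 2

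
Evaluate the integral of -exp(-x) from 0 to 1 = -1 + exp(-1)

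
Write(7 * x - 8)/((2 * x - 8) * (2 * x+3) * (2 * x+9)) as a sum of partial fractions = -79/(204*(2*x + 9)) + 37/(132*(2*x + 3)) + 10/(187*(x - 4))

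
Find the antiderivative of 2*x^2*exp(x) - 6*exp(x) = 2*(x^2 - 2*x - 1)*exp(x) + C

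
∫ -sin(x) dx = cos(x) + C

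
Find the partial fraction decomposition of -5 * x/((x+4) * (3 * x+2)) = 1/(3*x + 2) - 2/(x + 4)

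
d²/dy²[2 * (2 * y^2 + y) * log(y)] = (8*y*log(y) + 12*y + 2)/y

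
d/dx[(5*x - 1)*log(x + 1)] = (5*x*log(x + 1) + 5*x + 5*log(x + 1) - 1)/(x + 1)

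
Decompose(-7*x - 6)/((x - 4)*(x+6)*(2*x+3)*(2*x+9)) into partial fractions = 1/(3*(2*x + 9)) - 1/(33*(2*x + 3)) - 2/(15*(x + 6)) - 1/(55*(x - 4))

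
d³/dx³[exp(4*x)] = 64*exp(4*x)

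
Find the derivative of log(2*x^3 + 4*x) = (3*x^2 + 2)/(x^3 + 2*x)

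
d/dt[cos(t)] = -sin(t)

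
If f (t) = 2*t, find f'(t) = 2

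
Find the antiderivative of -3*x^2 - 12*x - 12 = -x^3 - 6*x^2 - 12*x + C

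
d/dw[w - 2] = 1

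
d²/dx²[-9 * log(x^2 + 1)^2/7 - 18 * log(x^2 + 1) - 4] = (36*x^2*log(x^2 + 1) + 180*x^2 - 36*log(x^2 + 1) - 252)/(7*x^4 + 14*x^2 + 7)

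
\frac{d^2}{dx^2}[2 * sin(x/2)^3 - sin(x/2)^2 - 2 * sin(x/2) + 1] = sin(x/2)/8 + 9*sin(3*x/2)/8 - cos(x)/2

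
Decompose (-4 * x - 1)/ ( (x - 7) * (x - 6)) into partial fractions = 25/(x - 6) - 29/(x - 7)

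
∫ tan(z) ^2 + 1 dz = tan(z) + C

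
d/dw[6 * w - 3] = 6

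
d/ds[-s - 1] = -1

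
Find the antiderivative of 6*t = 3*t^2 + C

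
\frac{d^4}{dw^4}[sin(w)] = sin(w)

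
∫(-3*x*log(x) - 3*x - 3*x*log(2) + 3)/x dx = -3*(x - 1)*log(2*x) + C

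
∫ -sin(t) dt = cos(t) + C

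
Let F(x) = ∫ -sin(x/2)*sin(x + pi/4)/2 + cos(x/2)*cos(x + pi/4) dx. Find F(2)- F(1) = -sin(pi/4 + 1)*cos(1/2) + sin(pi/4 + 2)*cos(1)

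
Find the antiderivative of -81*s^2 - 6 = -27*s^3 - 6*s + C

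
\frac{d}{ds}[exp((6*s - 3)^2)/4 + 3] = 18*s*exp(36*s^2 - 36*s + 9) - 9*exp(36*s^2 - 36*s + 9)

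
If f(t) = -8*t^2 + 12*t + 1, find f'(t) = 12 - 16*t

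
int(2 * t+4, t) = t^2 + 4*t + C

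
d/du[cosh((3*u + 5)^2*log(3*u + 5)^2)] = 6*(3*u*log(3*u + 5) + 3*u + 5*log(3*u + 5) + 5)*log(3*u + 5)*sinh((9*u^2 + 30*u + 25)*log(3*u + 5)^2)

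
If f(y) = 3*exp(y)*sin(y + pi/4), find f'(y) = 3*sqrt(2)*exp(y)*cos(y)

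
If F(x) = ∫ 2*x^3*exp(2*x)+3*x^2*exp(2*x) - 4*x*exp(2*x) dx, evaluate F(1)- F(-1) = -2*exp(-2)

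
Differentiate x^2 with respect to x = 2*x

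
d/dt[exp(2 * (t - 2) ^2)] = 4*t*exp(2*t^2 - 8*t + 8) - 8*exp(2*t^2 - 8*t + 8)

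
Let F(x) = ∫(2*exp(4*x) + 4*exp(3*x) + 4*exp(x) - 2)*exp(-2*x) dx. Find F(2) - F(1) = -(-exp(-1) + 2 + E)^2 + (-exp(-2) + 2 + exp(2))^2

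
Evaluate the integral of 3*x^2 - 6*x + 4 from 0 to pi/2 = (-1 + pi/2)^3 + 1 + pi/2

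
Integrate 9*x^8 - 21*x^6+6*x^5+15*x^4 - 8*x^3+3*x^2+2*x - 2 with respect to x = x^9 - 3*x^7 + x^6 + 3*x^5 - 2*x^4 + x^3 + x^2 - 2*x + C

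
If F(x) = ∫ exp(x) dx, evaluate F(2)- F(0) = -1 + exp(2)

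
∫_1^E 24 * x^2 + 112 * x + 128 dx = -292 - (5 + 2*E)^2 - 2*E + (5 + 2*E)^3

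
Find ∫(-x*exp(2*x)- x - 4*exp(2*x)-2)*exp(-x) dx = -2*(x + 3)*sinh(x) + C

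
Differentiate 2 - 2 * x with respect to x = -2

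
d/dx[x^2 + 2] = 2*x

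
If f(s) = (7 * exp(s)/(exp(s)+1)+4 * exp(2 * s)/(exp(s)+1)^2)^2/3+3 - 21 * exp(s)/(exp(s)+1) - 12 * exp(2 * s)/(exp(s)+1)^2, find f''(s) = (-195*exp(5*s) + 718*exp(4*s) + 582*exp(3*s) - 74*exp(2*s) - 63*exp(s))/(3*exp(6*s) + 18*exp(5*s) + 45*exp(4*s) + 60*exp(3*s) + 45*exp(2*s) + 18*exp(s) + 3)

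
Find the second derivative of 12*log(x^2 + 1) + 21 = (24 - 24*x^2)/(x^4 + 2*x^2 + 1)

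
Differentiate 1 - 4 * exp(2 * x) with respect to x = -8*exp(2*x)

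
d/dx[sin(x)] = cos(x)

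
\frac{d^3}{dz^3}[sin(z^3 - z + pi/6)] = -27*z^6*cos(z^3 - z + pi/6) + 27*z^4*cos(z^3 - z + pi/6) - 54*z^3*sin(z^3 - z + pi/6) - 9*z^2*cos(z^3 - z + pi/6) + 18*z*sin(z^3 - z + pi/6) + 7*cos(z^3 - z + pi/6)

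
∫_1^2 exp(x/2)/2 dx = E - exp(1/2)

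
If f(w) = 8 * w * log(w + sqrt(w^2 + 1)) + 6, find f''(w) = (16*w^5 + 16*w^4*sqrt(w^2 + 1) + 48*w^3 + 40*w^2*sqrt(w^2 + 1) + 32*w + 16*sqrt(w^2 + 1))/(2*w^6 + 2*w^5*sqrt(w^2 + 1) + 5*w^4 + 4*w^3*sqrt(w^2 + 1) + 4*w^2 + 2*w*sqrt(w^2 + 1) + 1)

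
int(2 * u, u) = u^2 + C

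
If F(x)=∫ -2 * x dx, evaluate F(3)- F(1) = -8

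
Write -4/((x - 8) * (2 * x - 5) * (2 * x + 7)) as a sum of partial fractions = -2/(69*(2*x + 7)) + 2/(33*(2*x - 5)) - 4/(253*(x - 8))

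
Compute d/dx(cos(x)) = -sin(x)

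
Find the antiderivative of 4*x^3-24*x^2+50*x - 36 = x^4 - 8*x^3 + 25*x^2 - 36*x + C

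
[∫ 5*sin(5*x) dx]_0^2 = 1 - cos(10)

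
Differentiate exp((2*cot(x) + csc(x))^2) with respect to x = -2*(2*cos(x)^2 + 5*cos(x) + 2)*exp(4*cos(x)/sin(x)^2)*exp(sin(x)^(-2))*exp(4/tan(x)^2)/sin(x)^3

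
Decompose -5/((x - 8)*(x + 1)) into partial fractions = 5/(9*(x + 1)) - 5/(9*(x - 8))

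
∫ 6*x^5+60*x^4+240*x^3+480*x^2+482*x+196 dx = x^6 + 12*x^5 + 60*x^4 + 160*x^3 + 241*x^2 + 196*x + C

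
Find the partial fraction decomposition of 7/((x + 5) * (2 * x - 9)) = 14/(19*(2*x - 9)) - 7/(19*(x + 5))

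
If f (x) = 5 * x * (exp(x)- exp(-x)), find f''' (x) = (5*x*exp(2*x) + 5*x + 15*exp(2*x) - 15)*exp(-x)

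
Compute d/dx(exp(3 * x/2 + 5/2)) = 3*exp(3*x/2 + 5/2)/2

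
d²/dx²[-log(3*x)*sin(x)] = (x^2*log(x)*sin(x) + x^2*log(3)*sin(x) - 2*x*cos(x) + sin(x))/x^2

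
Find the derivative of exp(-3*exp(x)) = -3*exp(x - 3*exp(x))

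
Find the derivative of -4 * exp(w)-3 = -4*exp(w)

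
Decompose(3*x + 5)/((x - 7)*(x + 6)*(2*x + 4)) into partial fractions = -1/(8*(x + 6)) + 1/(72*(x + 2)) + 1/(9*(x - 7))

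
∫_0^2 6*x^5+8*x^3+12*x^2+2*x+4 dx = 140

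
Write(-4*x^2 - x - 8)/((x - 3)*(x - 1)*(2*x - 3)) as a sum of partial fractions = 74/(3*(2*x - 3)) - 13/(2*(x - 1)) - 47/(6*(x - 3))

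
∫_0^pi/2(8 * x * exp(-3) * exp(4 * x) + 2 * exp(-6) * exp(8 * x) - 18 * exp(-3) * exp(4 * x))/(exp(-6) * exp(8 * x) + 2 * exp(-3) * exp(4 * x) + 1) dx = (-5 + pi)*exp(-3 + 2*pi)/(1 + exp(-3 + 2*pi)) + 5*exp(-3)/(exp(-3) + 1)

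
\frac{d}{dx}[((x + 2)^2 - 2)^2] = 4*x^3 + 24*x^2 + 40*x + 16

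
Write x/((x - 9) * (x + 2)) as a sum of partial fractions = 2/(11*(x + 2)) + 9/(11*(x - 9))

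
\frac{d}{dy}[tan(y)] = cos(y)^(-2)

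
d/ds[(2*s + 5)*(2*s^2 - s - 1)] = 12*s^2 + 16*s - 7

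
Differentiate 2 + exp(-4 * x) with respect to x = -4*exp(-4*x)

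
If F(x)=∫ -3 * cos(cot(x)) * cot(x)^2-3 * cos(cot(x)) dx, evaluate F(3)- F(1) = 3*sin(cot(3)) - 3*sin(cot(1))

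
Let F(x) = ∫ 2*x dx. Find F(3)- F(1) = 8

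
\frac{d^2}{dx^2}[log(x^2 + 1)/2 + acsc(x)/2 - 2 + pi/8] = (-2*x^7 + 2*x^6*sqrt(1 - 1/x^2) + 6*x^5 + 3*x^4*sqrt(1 - 1/x^2) - 6*x^3 + 2*x - sqrt(1 - 1/x^2))/(2*x^9 - 4*x^5 + 2*x)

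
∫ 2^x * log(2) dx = 2^x + C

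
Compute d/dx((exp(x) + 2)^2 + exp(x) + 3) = 2*exp(2*x) + 5*exp(x)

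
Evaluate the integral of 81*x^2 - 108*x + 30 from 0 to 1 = 3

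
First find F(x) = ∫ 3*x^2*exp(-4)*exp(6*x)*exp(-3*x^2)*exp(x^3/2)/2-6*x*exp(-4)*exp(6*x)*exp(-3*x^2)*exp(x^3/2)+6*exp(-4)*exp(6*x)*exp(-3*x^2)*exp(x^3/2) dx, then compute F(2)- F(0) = 1 - exp(-4)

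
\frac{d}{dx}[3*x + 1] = 3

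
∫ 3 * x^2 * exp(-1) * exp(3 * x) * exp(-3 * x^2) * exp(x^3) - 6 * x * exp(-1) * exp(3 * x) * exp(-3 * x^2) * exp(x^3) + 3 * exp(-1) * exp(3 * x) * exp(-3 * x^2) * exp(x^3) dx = exp((x - 1)^3) + C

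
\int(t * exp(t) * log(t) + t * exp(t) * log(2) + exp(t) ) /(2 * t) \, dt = exp(t)*log(2*t)/2 + C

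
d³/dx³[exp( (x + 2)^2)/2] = 4*x^3*exp(x^2 + 4*x + 4) + 24*x^2*exp(x^2 + 4*x + 4) + 54*x*exp(x^2 + 4*x + 4) + 44*exp(x^2 + 4*x + 4)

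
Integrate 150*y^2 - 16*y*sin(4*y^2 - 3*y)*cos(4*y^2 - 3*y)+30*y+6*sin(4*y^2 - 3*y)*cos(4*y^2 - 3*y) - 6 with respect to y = 50*y^3 + 15*y^2 - 6*y + cos(y*(4*y - 3))^2 + C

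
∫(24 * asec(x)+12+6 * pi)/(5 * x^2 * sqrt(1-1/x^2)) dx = 3*(4*asec(x) + pi)^2/20 + 12*asec(x)/5 + C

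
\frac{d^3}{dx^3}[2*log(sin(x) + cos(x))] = 4*cos(x + pi/4)/sin(x + pi/4)^3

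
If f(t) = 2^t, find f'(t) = 2^t*log(2)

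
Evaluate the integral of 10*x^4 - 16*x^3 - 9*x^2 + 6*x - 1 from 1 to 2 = -11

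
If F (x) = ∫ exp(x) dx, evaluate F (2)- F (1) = -E + exp(2)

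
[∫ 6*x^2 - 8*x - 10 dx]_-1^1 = -16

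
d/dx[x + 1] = 1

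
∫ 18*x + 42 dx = 9*x^2 + 42*x + C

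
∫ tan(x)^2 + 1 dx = tan(x) + C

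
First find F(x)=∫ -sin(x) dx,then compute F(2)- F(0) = -1 + cos(2)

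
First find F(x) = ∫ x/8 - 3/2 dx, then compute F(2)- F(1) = -21/16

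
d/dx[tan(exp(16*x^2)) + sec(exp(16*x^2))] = 32*x*(sin(exp(16*x^2)) + 1)*exp(16*x^2)/cos(exp(16*x^2))^2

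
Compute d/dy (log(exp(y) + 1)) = exp(y)/(exp(y) + 1)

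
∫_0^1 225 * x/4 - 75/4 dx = 75/8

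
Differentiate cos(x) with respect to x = -sin(x)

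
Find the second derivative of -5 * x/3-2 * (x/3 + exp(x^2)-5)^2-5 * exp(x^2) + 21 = -16*x^3*exp(x^2)/3 - 32*x^2*exp(2*x^2) + 60*x^2*exp(x^2) - 8*x*exp(x^2) - 8*exp(2*x^2) + 30*exp(x^2) - 4/9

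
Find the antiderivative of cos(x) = sin(x) + C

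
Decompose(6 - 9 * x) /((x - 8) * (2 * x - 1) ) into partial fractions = -1/(5*(2*x - 1)) - 22/(5*(x - 8))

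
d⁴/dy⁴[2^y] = 2^y*log(2)^4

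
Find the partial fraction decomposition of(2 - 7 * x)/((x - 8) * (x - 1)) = 5/(7*(x - 1)) - 54/(7*(x - 8))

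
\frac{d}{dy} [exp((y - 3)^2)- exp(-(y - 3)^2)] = (2*y*exp(2*y^2 - 12*y + 18) + 2*y - 6*exp(2*y^2 - 12*y + 18) - 6)*exp(-y^2 + 6*y - 9)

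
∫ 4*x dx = 2*x^2 + C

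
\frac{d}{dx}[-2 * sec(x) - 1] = -2*tan(x)*sec(x)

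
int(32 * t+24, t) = 16*t^2 + 24*t + C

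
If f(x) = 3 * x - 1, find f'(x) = 3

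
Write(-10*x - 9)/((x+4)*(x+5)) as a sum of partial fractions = -41/(x + 5) + 31/(x + 4)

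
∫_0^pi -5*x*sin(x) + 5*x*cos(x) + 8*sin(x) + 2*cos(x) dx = 6 - 5*pi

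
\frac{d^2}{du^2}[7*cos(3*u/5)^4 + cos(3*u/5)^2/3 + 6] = -1008*sin(3*u/5)^4/25 + 1272*sin(3*u/5)^2/25 - 258/25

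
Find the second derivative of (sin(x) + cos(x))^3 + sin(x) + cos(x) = sqrt(2)*(-5*sin(x + pi/4) + 9*cos(3*x + pi/4))/2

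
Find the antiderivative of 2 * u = u^2 + C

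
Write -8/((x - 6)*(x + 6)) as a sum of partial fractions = 2/(3*(x + 6)) - 2/(3*(x - 6))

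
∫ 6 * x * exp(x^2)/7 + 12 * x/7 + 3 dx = 6*x^2/7 + 3*x + 3*exp(x^2)/7 + C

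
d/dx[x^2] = 2*x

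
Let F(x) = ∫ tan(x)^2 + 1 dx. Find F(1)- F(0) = tan(1)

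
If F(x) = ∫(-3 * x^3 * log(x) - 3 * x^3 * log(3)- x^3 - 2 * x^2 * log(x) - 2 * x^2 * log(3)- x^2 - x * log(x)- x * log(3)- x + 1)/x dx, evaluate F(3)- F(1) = -74*log(3)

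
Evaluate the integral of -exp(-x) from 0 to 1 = -1 + exp(-1)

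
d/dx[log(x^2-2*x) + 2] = (2*x - 2)/(x^2 - 2*x)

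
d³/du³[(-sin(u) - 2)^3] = 3*(16*sin(u) - 9*cos(u)^2 + 11)*cos(u)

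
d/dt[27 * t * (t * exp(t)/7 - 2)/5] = 27*t^2*exp(t)/35 + 54*t*exp(t)/35 - 54/5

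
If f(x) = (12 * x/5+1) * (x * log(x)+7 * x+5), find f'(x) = 24*x*log(x)/5 + 36*x + log(x) + 20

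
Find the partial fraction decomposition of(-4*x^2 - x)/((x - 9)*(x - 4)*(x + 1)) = -3/(50*(x + 1)) + 68/(25*(x - 4)) - 333/(50*(x - 9))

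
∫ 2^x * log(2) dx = 2^x + C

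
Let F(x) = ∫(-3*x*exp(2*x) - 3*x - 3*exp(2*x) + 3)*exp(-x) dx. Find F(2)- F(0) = -6*exp(2) + 6*exp(-2)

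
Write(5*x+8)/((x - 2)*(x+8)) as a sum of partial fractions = 16/(5*(x + 8)) + 9/(5*(x - 2))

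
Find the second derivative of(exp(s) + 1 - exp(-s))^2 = (4*exp(4*s) + 2*exp(3*s) - 2*exp(s) + 4)*exp(-2*s)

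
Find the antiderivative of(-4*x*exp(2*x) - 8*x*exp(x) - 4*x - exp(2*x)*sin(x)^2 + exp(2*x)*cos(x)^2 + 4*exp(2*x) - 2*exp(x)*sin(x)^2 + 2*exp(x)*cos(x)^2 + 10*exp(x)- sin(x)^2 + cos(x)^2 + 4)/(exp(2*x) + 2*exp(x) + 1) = ((exp(x) + 1)*(-4*x^2 + 8*x + sin(2*x) + 8) + 4*exp(x))/(2*(exp(x) + 1)) + C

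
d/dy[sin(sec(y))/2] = cos(sec(y))*tan(y)*sec(y)/2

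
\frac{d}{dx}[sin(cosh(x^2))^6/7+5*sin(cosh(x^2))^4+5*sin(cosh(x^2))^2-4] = 4*x*(3*sin(cosh(x^2))^4/7 + 10*sin(cosh(x^2))^2 + 5)*sin(cosh(x^2))*cos(cosh(x^2))*sinh(x^2)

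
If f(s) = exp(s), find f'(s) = exp(s)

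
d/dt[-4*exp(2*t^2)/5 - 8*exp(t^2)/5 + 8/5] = -16*t*exp(2*t^2)/5 - 16*t*exp(t^2)/5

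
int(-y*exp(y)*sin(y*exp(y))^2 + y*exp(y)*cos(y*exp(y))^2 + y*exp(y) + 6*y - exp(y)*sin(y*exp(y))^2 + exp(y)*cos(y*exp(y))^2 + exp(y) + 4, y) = 3*y^2 + y*exp(y) + 4*y + sin(2*y*exp(y))/2 + C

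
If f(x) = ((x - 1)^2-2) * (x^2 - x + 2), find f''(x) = 12*x^2 - 18*x + 6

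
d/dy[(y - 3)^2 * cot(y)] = -y^2/sin(y)^2 + 2*y/tan(y) + 6*y/sin(y)^2 - 6/tan(y) - 9/sin(y)^2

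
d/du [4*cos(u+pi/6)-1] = -4*sin(u + pi/6)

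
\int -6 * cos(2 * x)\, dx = -3*sin(2*x) + C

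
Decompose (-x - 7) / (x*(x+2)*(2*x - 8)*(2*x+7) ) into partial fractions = 2/(45*(2*x + 7)) - 5/(72*(x + 2)) - 11/(720*(x - 4)) + 1/(16*x)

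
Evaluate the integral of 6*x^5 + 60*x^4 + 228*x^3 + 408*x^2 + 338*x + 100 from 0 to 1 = 475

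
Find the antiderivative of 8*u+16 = 4*u^2 + 16*u + C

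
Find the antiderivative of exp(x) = exp(x) + C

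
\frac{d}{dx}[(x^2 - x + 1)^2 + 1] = 4*x^3 - 6*x^2 + 6*x - 2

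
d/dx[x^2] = 2*x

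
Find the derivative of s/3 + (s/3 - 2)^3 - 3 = s^2/9 - 4*s/3 + 13/3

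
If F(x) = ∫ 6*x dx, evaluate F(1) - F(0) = 3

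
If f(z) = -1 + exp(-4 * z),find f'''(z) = -64*exp(-4*z)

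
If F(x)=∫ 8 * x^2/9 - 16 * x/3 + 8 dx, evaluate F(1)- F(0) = 152/27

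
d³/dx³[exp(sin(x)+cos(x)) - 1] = (-sqrt(2)*sin(3*x + pi/4)/2 - 3*cos(2*x) + sqrt(2)*cos(x + pi/4)/2)*exp(sin(x))*exp(cos(x))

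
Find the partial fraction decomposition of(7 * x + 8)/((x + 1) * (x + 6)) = 34/(5*(x + 6)) + 1/(5*(x + 1))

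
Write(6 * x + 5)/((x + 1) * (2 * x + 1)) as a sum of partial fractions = 4/(2*x + 1) + 1/(x + 1)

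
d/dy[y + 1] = 1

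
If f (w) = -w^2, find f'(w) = -2*w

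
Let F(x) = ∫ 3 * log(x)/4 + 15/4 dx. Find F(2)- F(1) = 3*log(2)/2 + 3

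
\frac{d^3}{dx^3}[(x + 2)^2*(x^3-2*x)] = 60*x^2 + 96*x + 12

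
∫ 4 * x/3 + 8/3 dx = 2*x^2/3 + 8*x/3 + C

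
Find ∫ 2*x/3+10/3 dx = x^2/3 + 10*x/3 + C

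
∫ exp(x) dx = exp(x) + C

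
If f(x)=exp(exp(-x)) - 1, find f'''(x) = (-3*exp(x + exp(-x)) - exp(2*x + exp(-x)) - exp(exp(-x)))*exp(-3*x)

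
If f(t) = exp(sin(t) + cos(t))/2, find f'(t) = sqrt(2)*exp(sin(t))*exp(cos(t))*cos(t + pi/4)/2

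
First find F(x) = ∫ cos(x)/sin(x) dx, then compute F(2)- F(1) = log(sin(2)) - log(sin(1))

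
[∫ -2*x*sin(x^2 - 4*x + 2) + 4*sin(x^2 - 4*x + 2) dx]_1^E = -cos(1) + cos(2 - (-2 + E)^2)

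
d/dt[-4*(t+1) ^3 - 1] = -12*t^2 - 24*t - 12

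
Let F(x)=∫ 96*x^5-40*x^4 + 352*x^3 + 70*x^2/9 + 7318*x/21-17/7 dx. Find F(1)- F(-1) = -2962/189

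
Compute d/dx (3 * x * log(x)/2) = 3*log(x)/2 + 3/2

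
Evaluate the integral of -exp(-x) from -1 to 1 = -E + exp(-1)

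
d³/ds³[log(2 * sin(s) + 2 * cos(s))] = 2*cos(s + pi/4)/sin(s + pi/4)^3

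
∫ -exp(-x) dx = exp(-x) + C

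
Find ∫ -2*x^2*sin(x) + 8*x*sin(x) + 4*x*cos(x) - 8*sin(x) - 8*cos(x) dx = 2*(x - 2)^2*cos(x) + C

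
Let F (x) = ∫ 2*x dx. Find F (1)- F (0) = 1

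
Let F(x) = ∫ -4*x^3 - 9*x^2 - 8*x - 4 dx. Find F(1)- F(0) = -12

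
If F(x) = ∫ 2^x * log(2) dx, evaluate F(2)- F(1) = 2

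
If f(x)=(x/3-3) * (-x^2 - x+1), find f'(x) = -x^2 + 16*x/3 + 10/3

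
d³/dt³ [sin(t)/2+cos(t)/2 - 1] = sin(t)/2 - cos(t)/2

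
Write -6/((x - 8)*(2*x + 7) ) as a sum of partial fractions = 12/(23*(2*x + 7)) - 6/(23*(x - 8))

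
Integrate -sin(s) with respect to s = cos(s) + C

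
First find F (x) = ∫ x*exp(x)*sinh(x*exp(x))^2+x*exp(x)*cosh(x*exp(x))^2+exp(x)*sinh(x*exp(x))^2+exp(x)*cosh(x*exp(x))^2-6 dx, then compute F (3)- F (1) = -sinh(2*E)/2 - 12 + sinh(6*exp(3))/2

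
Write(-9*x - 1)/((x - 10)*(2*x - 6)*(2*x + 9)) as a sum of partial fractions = 79/(435*(2*x + 9)) + 2/(15*(x - 3)) - 13/(58*(x - 10))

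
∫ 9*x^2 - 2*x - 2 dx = 3*x^3 - x^2 - 2*x + C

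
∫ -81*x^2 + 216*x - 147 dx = -27*x^3 + 108*x^2 - 147*x + C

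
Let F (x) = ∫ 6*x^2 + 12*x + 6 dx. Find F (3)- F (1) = 112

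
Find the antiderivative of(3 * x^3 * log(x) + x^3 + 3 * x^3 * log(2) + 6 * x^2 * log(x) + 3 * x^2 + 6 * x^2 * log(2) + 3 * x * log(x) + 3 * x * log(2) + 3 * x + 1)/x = (x + 1)^3*log(2*x) + C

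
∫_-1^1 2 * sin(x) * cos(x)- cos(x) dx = -2*sin(1)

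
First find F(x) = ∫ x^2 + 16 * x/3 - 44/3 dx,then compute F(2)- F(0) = -16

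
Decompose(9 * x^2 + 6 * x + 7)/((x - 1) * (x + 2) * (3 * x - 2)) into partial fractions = -135/(8*(3*x - 2)) + 31/(24*(x + 2)) + 22/(3*(x - 1))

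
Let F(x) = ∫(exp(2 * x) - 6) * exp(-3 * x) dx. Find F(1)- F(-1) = -2*exp(3) - exp(-1) + 2*exp(-3) + E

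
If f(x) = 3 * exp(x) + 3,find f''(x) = 3*exp(x)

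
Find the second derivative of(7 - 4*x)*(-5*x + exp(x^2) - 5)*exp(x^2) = 80*x^4*exp(x^2) - 64*x^3*exp(2*x^2) - 60*x^3*exp(x^2) + 112*x^2*exp(2*x^2) + 60*x^2*exp(x^2) - 48*x*exp(2*x^2) - 90*x*exp(x^2) + 28*exp(2*x^2) - 30*exp(x^2)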